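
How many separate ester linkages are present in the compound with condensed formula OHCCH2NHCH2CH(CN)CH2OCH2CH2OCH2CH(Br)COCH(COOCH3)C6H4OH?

Taking each segment in turn:
  OHC: terminal –CHO: carbonyl C bonded to H and C → aldehyde.
  CH2NHCH2: C–N–C with sp³ carbons and no adjacent C=O → amine (secondary).
  CH(CN): pendant –C≡N: nitrile.
  CH2OCH2: C–O–C with sp³ carbons on both sides and no adjacent C=O → ether.
  CH2OCH2: C–O–C with sp³ carbons on both sides and no adjacent C=O → ether.
  CH(Br): halogen on an sp³ carbon → alkyl halide.
  CO: –C(=O)– with carbon on both sides → ketone.
  CH(COOCH3): pendant –COOCH3: carbonyl C bonded to C and –OCH3 → ester.
  C6H4OH: –OH attached directly to an aromatic ring → phenol (not alcohol); the ring itself is an arene.
Ester appears at: CH(COOCH3) → 1.

1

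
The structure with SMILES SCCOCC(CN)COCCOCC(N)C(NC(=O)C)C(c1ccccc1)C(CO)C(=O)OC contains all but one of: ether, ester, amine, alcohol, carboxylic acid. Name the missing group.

ester: present (COOCH3 — –C(=O)OCH3: carbonyl C bonded to C and to –OCH3 → ester (not ketone + ether)).
alcohol: present (CH(CH2OH) — pendant –CH2OH on an sp³ backbone C → alcohol).
amine: present (CH(CH2NH2) — pendant –CH2NH2: N on sp³ C, no adjacent C=O → amine).
ether: present (CH2OCH2 — C–O–C with sp³ carbons on both sides and no adjacent C=O → ether).
carboxylic acid: absent. In COOCH3, the acyl oxygen is bonded to carbon (–O–C), not to H, so this is an ester. In CH(NHCOCH3), the carbonyl is bonded to nitrogen, not to –OH; that is an amide.

carboxylic acid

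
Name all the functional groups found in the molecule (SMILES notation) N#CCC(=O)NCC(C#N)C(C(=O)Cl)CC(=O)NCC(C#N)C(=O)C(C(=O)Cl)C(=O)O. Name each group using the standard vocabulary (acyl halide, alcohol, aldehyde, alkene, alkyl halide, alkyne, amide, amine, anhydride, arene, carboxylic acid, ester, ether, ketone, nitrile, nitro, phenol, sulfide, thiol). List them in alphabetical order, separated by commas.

Reading the structure from left to right:
  N≡C: N≡C–: carbon triple-bonded to nitrogen → nitrile.
  CH2CONHCH2: –C(=O)–N– linkage → amide (the N is not an amine).
  CH(CN): pendant –C≡N: nitrile.
  CH(COCl): pendant –C(=O)X: carbonyl C bonded to C and halogen → acyl halide.
  CH2CONHCH2: –C(=O)–N– linkage → amide (the N is not an amine).
  CH(CN): pendant –C≡N: nitrile.
  CO: –C(=O)– with carbon on both sides → ketone.
  CH(COCl): pendant –C(=O)X: carbonyl C bonded to C and halogen → acyl halide.
  COOH: –COOH: carbonyl C bonded to –OH and C → carboxylic acid (the –OH is not a separate alcohol).

acyl halide, amide, carboxylic acid, ketone, nitrile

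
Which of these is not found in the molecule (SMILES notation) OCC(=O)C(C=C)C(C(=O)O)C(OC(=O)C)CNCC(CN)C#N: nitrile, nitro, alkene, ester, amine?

nitrile: present (CN — –C≡N: carbon triple-bonded to nitrogen → nitrile).
amine: present (CH2NHCH2 — C–N–C with sp³ carbons and no adjacent C=O → amine (secondary)).
alkene: present (CH(CH=CH2) — pendant –CH=CH2: C=C double bond → alkene).
ester: present (CH(OCOCH3) — pendant –OC(=O)CH3: an acyloxy group → ester).
nitro: no segment matches this pattern.

nitro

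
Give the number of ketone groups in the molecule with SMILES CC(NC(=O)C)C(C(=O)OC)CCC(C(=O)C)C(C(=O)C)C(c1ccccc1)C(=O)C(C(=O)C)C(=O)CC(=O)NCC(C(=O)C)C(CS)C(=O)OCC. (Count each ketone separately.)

pendant –NHC(=O)CH3: N bonded to a carbonyl → amide (not amine).
pendant –COOCH3: carbonyl C bonded to C and –OCH3 → ester.
pendant –COCH3: carbonyl C bonded to two carbons → ketone.
pendant –COCH3: carbonyl C bonded to two carbons → ketone.
pendant –C6H5: benzene ring → arene.
–C(=O)– with carbon on both sides → ketone.
pendant –COCH3: carbonyl C bonded to two carbons → ketone.
–C(=O)– with carbon on both sides → ketone.
–C(=O)–N– linkage → amide (the N is not an amine).
pendant –COCH3: carbonyl C bonded to two carbons → ketone.
pendant –CH2SH → thiol.
–C(=O)OCH2CH3: carbonyl C bonded to C and to –OEt → ester.
Ketone appears at: CH(COCH3), CH(COCH3), CO, CH(COCH3), CO, CH(COCH3) → 6.

6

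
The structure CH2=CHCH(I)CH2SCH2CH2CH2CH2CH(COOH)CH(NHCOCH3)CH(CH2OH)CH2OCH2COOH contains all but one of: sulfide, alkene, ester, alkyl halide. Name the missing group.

ester

alkene: present (CH2=CH — C=C double bond → alkene).
alkyl halide: present (CH(I) — halogen on an sp³ carbon → alkyl halide).
sulfide: present (CH2SCH2 — C–S–C linkage → sulfide (thioether)).
ester: no segment matches this pattern.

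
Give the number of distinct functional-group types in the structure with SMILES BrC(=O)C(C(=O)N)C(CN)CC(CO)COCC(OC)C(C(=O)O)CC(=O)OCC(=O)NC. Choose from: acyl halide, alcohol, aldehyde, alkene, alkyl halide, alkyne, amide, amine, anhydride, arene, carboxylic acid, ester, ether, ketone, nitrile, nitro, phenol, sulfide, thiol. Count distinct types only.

–C(=O)Br: carbonyl C bonded to C and to a halogen → acyl halide (not alkyl halide).
pendant –CONH2: carbonyl C bonded to C and N → amide.
pendant –CH2NH2: N on sp³ C, no adjacent C=O → amine.
pendant –CH2OH on an sp³ backbone C → alcohol.
C–O–C with sp³ carbons on both sides and no adjacent C=O → ether.
pendant –OCH3: C–O–C with sp³ C, no adjacent C=O → ether.
pendant –COOH: carbonyl C bonded to C and –OH → carboxylic acid.
–C(=O)–O–C with C on the carbonyl side → ester.
–C(=O)NHCH3: carbonyl C bonded to C and to N → amide (the N is not an amine).
Distinct types present: acyl halide, alcohol, amide, amine, carboxylic acid, ester, ether.

7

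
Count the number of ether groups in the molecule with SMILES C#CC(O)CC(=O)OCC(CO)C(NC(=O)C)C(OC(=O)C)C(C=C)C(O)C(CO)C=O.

0

Taking each segment in turn:
  HC≡C: C≡C triple bond → alkyne.
  CH(OH): –OH on an sp³ carbon → alcohol (secondary).
  CH2COOCH2: –C(=O)–O–C with C on the carbonyl side → ester.
  CH(CH2OH): pendant –CH2OH on an sp³ backbone C → alcohol.
  CH(NHCOCH3): pendant –NHC(=O)CH3: N bonded to a carbonyl → amide (not amine).
  CH(OCOCH3): pendant –OC(=O)CH3: an acyloxy group → ester.
  CH(CH=CH2): pendant –CH=CH2: C=C double bond → alkene.
  CH(OH): –OH on an sp³ carbon → alcohol (secondary).
  CH(CH2OH): pendant –CH2OH on an sp³ backbone C → alcohol.
  CHO: terminal –CHO: carbonyl C bonded to H and C → aldehyde.
No segment is a ether: CH(OH) is alcohol, not ether; CH2COOCH2 is ester, not ether; CH(CH2OH) is alcohol, not ether. → 0.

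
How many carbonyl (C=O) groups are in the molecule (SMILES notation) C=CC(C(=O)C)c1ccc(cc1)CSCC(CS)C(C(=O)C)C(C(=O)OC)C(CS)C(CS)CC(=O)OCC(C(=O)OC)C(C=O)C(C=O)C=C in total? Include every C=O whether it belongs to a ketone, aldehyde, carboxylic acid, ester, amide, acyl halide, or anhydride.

CH(COCH3): ketone, 1 C=O (running total 1).
CH(COCH3): ketone, 1 C=O (running total 2).
CH(COOCH3): ester, 1 C=O (running total 3).
CH2COOCH2: ester, 1 C=O (running total 4).
CH(COOCH3): ester, 1 C=O (running total 5).
CH(CHO): aldehyde, 1 C=O (running total 6).
CH(CHO): aldehyde, 1 C=O (running total 7).

7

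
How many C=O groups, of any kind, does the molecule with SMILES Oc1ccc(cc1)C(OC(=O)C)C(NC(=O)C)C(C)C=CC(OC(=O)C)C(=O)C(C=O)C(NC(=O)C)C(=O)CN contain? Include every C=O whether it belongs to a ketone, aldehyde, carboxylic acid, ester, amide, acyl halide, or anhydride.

7

CH(OCOCH3): ester, 1 C=O (running total 1).
CH(NHCOCH3): amide, 1 C=O (running total 2).
CH(OCOCH3): ester, 1 C=O (running total 3).
CO: ketone, 1 C=O (running total 4).
CH(CHO): aldehyde, 1 C=O (running total 5).
CH(NHCOCH3): amide, 1 C=O (running total 6).
CO: ketone, 1 C=O (running total 7).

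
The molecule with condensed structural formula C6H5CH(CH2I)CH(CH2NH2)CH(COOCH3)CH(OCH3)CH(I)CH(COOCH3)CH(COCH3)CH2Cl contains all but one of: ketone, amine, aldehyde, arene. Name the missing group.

aldehyde

arene: present (C6H5 — C6H5– phenyl ring → arene).
amine: present (CH(CH2NH2) — pendant –CH2NH2: N on sp³ C, no adjacent C=O → amine).
ketone: present (CH(COCH3) — pendant –COCH3: carbonyl C bonded to two carbons → ketone).
aldehyde: absent. In CH(COCH3), the carbonyl carbon is bonded to two carbons, so it is a ketone, not an aldehyde.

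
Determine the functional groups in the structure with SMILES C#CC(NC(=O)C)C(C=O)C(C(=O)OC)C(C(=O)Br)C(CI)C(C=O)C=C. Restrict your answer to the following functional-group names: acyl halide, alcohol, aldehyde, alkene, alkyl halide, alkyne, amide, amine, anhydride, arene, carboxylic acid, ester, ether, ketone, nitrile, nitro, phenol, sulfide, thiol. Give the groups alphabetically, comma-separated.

Reading the structure from left to right:
  HC≡C: C≡C triple bond → alkyne.
  CH(NHCOCH3): pendant –NHC(=O)CH3: N bonded to a carbonyl → amide (not amine).
  CH(CHO): pendant –CHO: carbonyl C bonded to C and H → aldehyde.
  CH(COOCH3): pendant –COOCH3: carbonyl C bonded to C and –OCH3 → ester.
  CH(COBr): pendant –C(=O)X: carbonyl C bonded to C and halogen → acyl halide.
  CH(CH2I): pendant –CH2X: halogen on sp³ carbon → alkyl halide.
  CH(CHO): pendant –CHO: carbonyl C bonded to C and H → aldehyde.
  CH=CH2: C=C double bond → alkene.

acyl halide, aldehyde, alkene, alkyl halide, alkyne, amide, ester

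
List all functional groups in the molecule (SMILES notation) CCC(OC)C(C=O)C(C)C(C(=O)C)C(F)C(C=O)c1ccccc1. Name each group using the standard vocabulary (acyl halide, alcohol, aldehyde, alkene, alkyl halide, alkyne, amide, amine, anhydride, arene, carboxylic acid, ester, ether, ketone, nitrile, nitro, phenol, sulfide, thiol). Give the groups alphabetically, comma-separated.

pendant –OCH3: C–O–C with sp³ C, no adjacent C=O → ether.
pendant –CHO: carbonyl C bonded to C and H → aldehyde.
pendant –COCH3: carbonyl C bonded to two carbons → ketone.
halogen on an sp³ carbon → alkyl halide.
pendant –CHO: carbonyl C bonded to C and H → aldehyde.
–C6H5 phenyl ring → arene.

aldehyde, alkyl halide, arene, ether, ketone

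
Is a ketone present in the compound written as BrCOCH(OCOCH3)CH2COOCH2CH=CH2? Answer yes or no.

no

Reading the structure from left to right:
  BrCO: –C(=O)Br: carbonyl C bonded to C and to a halogen → acyl halide (not alkyl halide).
  CH(OCOCH3): pendant –OC(=O)CH3: an acyloxy group → ester.
  CH2COOCH2: –C(=O)–O–C with C on the carbonyl side → ester.
  CH=CH2: C=C double bond → alkene.
In each of CH(OCOCH3) and CH2COOCH2, the C=O is bonded to an –O–C group, which defines an ester, not a ketone. In BrCO, the C=O is bonded to a halogen, which defines an acyl halide, not a ketone.
The groups actually present are: acyl halide, alkene, ester.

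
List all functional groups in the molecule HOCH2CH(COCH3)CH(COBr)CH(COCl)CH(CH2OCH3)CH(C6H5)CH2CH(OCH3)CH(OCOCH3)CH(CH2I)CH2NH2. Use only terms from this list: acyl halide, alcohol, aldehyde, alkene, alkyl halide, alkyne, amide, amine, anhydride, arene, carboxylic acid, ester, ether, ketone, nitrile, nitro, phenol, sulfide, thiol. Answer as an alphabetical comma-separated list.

HO– on an sp³ carbon → alcohol.
pendant –COCH3: carbonyl C bonded to two carbons → ketone.
pendant –C(=O)X: carbonyl C bonded to C and halogen → acyl halide.
pendant –C(=O)X: carbonyl C bonded to C and halogen → acyl halide.
pendant –CH2OCH3: C–O–C linkage → ether.
pendant –C6H5: benzene ring → arene.
pendant –OCH3: C–O–C with sp³ C, no adjacent C=O → ether.
pendant –OC(=O)CH3: an acyloxy group → ester.
pendant –CH2X: halogen on sp³ carbon → alkyl halide.
–NH2 on an sp³ carbon with no adjacent C=O → amine.

acyl halide, alcohol, alkyl halide, amine, arene, ester, ether, ketone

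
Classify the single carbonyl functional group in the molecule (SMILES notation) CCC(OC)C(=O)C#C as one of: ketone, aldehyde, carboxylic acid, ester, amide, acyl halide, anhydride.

ketone

The carbonyl is in the CO segment: –C(=O)– with carbon on both sides → ketone.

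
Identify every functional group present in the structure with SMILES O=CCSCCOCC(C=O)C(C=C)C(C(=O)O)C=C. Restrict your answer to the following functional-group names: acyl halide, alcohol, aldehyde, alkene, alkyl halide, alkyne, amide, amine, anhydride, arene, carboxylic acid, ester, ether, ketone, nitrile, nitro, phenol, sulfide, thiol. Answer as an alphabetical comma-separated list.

Reading the structure from left to right:
  OHC: terminal –CHO: carbonyl C bonded to H and C → aldehyde.
  CH2SCH2: C–S–C linkage → sulfide (thioether).
  CH2OCH2: C–O–C with sp³ carbons on both sides and no adjacent C=O → ether.
  CH(CHO): pendant –CHO: carbonyl C bonded to C and H → aldehyde.
  CH(CH=CH2): pendant –CH=CH2: C=C double bond → alkene.
  CH(COOH): pendant –COOH: carbonyl C bonded to C and –OH → carboxylic acid.
  CH=CH2: C=C double bond → alkene.

aldehyde, alkene, carboxylic acid, ether, sulfide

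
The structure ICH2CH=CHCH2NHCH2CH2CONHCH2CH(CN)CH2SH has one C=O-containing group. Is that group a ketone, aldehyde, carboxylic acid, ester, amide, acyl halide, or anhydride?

amide

The carbonyl is in the CH2CONHCH2 segment: –C(=O)–N– linkage → amide (the N is not an amine).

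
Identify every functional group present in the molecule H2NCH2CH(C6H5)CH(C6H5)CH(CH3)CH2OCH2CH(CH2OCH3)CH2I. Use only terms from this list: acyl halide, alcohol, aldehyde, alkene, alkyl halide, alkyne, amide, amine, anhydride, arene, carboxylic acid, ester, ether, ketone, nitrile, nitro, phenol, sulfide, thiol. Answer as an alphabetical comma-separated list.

Taking each segment in turn:
  H2NCH2: –NH2 on an sp³ carbon with no adjacent C=O → amine.
  CH(C6H5): pendant –C6H5: benzene ring → arene.
  CH(C6H5): pendant –C6H5: benzene ring → arene.
  CH2OCH2: C–O–C with sp³ carbons on both sides and no adjacent C=O → ether.
  CH(CH2OCH3): pendant –CH2OCH3: C–O–C linkage → ether.
  CH2I: halogen on an sp³ carbon → alkyl halide.

alkyl halide, amine, arene, ether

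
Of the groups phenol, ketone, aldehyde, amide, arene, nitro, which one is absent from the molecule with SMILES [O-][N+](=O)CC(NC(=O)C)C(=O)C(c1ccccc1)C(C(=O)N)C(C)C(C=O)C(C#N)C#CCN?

phenol

nitro: present (O2NCH2 — –NO2 on carbon → nitro group).
amide: present (CH(NHCOCH3) — pendant –NHC(=O)CH3: N bonded to a carbonyl → amide (not amine)).
arene: present (CH(C6H5) — pendant –C6H5: benzene ring → arene).
ketone: present (CO — –C(=O)– with carbon on both sides → ketone).
aldehyde: present (CH(CHO) — pendant –CHO: carbonyl C bonded to C and H → aldehyde).
phenol: no segment matches this pattern.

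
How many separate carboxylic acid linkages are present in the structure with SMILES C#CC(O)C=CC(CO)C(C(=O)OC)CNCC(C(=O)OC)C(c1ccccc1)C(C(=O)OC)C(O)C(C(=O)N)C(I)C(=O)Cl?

0

Working along the chain:
  HC≡C: C≡C triple bond → alkyne.
  CH(OH): –OH on an sp³ carbon → alcohol (secondary).
  CH=CH: C=C double bond → alkene.
  CH(CH2OH): pendant –CH2OH on an sp³ backbone C → alcohol.
  CH(COOCH3): pendant –COOCH3: carbonyl C bonded to C and –OCH3 → ester.
  CH2NHCH2: C–N–C with sp³ carbons and no adjacent C=O → amine (secondary).
  CH(COOCH3): pendant –COOCH3: carbonyl C bonded to C and –OCH3 → ester.
  CH(C6H5): pendant –C6H5: benzene ring → arene.
  CH(COOCH3): pendant –COOCH3: carbonyl C bonded to C and –OCH3 → ester.
  CH(OH): –OH on an sp³ carbon → alcohol (secondary).
  CH(CONH2): pendant –CONH2: carbonyl C bonded to C and N → amide.
  CH(I): halogen on an sp³ carbon → alkyl halide.
  COCl: –C(=O)Cl: carbonyl C bonded to C and to a halogen → acyl halide (not alkyl halide).
No segment is a carboxylic acid: CH(OH) is alcohol, not carboxylic acid; CH(CH2OH) is alcohol, not carboxylic acid; CH(COOCH3) is ester, not carboxylic acid. → 0.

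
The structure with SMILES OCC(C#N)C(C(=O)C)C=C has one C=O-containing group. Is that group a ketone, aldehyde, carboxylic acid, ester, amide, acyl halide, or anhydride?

ketone

The carbonyl is in the CH(COCH3) segment: pendant –COCH3: carbonyl C bonded to two carbons → ketone.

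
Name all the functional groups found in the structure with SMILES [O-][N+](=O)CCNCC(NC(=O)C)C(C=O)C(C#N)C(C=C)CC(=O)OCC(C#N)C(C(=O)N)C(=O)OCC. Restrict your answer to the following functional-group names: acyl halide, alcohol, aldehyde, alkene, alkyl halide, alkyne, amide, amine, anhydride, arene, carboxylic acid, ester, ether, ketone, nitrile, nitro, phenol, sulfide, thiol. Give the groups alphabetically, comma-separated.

aldehyde, alkene, amide, amine, ester, nitrile, nitro

Working along the chain:
  O2NCH2: –NO2 on carbon → nitro group.
  CH2NHCH2: C–N–C with sp³ carbons and no adjacent C=O → amine (secondary).
  CH(NHCOCH3): pendant –NHC(=O)CH3: N bonded to a carbonyl → amide (not amine).
  CH(CHO): pendant –CHO: carbonyl C bonded to C and H → aldehyde.
  CH(CN): pendant –C≡N: nitrile.
  CH(CH=CH2): pendant –CH=CH2: C=C double bond → alkene.
  CH2COOCH2: –C(=O)–O–C with C on the carbonyl side → ester.
  CH(CN): pendant –C≡N: nitrile.
  CH(CONH2): pendant –CONH2: carbonyl C bonded to C and N → amide.
  COOCH2CH3: –C(=O)OCH2CH3: carbonyl C bonded to C and to –OEt → ester.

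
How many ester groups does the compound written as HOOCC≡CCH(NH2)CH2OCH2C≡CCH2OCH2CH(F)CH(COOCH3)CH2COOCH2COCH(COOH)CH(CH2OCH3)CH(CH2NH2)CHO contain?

Working along the chain:
  HOOC: –COOH: carbonyl C bonded to –OH and C → carboxylic acid (the –OH is not a separate alcohol).
  C≡C: C≡C triple bond → alkyne.
  CH(NH2): –NH2 on an sp³ carbon with no adjacent C=O → amine.
  CH2OCH2: C–O–C with sp³ carbons on both sides and no adjacent C=O → ether.
  C≡C: C≡C triple bond → alkyne.
  CH2OCH2: C–O–C with sp³ carbons on both sides and no adjacent C=O → ether.
  CH(F): halogen on an sp³ carbon → alkyl halide.
  CH(COOCH3): pendant –COOCH3: carbonyl C bonded to C and –OCH3 → ester.
  CH2COOCH2: –C(=O)–O–C with C on the carbonyl side → ester.
  CO: –C(=O)– with carbon on both sides → ketone.
  CH(COOH): pendant –COOH: carbonyl C bonded to C and –OH → carboxylic acid.
  CH(CH2OCH3): pendant –CH2OCH3: C–O–C linkage → ether.
  CH(CH2NH2): pendant –CH2NH2: N on sp³ C, no adjacent C=O → amine.
  CHO: terminal –CHO: carbonyl C bonded to H and C → aldehyde.
Ester appears at: CH(COOCH3), CH2COOCH2 → 2.

2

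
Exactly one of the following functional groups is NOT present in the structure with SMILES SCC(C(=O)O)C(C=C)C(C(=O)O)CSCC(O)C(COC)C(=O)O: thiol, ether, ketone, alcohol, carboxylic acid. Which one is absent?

ketone

carboxylic acid: present (CH(COOH) — pendant –COOH: carbonyl C bonded to C and –OH → carboxylic acid).
thiol: present (HSCH2 — –SH on an sp³ carbon → thiol).
alcohol: present (CH(OH) — –OH on an sp³ carbon → alcohol (secondary)).
ether: present (CH(CH2OCH3) — pendant –CH2OCH3: C–O–C linkage → ether).
ketone: absent. In each of CH(COOH) and COOH, the C=O bears an –OH, making it a carboxylic acid rather than a ketone.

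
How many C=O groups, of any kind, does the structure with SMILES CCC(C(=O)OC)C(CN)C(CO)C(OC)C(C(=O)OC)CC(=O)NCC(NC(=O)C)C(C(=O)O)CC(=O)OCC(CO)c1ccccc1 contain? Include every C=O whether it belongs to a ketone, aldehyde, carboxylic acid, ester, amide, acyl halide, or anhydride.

6

CH(COOCH3): ester, 1 C=O (running total 1).
CH(COOCH3): ester, 1 C=O (running total 2).
CH2CONHCH2: amide, 1 C=O (running total 3).
CH(NHCOCH3): amide, 1 C=O (running total 4).
CH(COOH): carboxylic acid, 1 C=O (running total 5).
CH2COOCH2: ester, 1 C=O (running total 6).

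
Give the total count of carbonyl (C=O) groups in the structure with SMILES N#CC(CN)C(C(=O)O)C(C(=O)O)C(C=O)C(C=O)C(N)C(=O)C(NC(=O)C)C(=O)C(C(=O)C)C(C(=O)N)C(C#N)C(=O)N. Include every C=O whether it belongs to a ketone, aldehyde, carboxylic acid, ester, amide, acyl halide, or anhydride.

10

CH(COOH): carboxylic acid, 1 C=O (running total 1).
CH(COOH): carboxylic acid, 1 C=O (running total 2).
CH(CHO): aldehyde, 1 C=O (running total 3).
CH(CHO): aldehyde, 1 C=O (running total 4).
CO: ketone, 1 C=O (running total 5).
CH(NHCOCH3): amide, 1 C=O (running total 6).
CO: ketone, 1 C=O (running total 7).
CH(COCH3): ketone, 1 C=O (running total 8).
CH(CONH2): amide, 1 C=O (running total 9).
CONH2: amide, 1 C=O (running total 10).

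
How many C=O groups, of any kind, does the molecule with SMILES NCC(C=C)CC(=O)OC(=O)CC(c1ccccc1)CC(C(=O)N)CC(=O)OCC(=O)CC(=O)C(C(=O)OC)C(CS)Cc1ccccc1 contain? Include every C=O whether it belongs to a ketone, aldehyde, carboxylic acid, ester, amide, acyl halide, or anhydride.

7

CH2CO-O-COCH2: anhydride, 2 C=O (running total 2).
CH(CONH2): amide, 1 C=O (running total 3).
CH2COOCH2: ester, 1 C=O (running total 4).
CO: ketone, 1 C=O (running total 5).
CO: ketone, 1 C=O (running total 6).
CH(COOCH3): ester, 1 C=O (running total 7).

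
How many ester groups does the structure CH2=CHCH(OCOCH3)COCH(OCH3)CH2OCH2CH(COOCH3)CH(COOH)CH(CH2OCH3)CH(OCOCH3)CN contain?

3

C=C double bond → alkene.
pendant –OC(=O)CH3: an acyloxy group → ester.
–C(=O)– with carbon on both sides → ketone.
pendant –OCH3: C–O–C with sp³ C, no adjacent C=O → ether.
C–O–C with sp³ carbons on both sides and no adjacent C=O → ether.
pendant –COOCH3: carbonyl C bonded to C and –OCH3 → ester.
pendant –COOH: carbonyl C bonded to C and –OH → carboxylic acid.
pendant –CH2OCH3: C–O–C linkage → ether.
pendant –OC(=O)CH3: an acyloxy group → ester.
–C≡N: carbon triple-bonded to nitrogen → nitrile.
Ester appears at: CH(OCOCH3), CH(COOCH3), CH(OCOCH3) → 3.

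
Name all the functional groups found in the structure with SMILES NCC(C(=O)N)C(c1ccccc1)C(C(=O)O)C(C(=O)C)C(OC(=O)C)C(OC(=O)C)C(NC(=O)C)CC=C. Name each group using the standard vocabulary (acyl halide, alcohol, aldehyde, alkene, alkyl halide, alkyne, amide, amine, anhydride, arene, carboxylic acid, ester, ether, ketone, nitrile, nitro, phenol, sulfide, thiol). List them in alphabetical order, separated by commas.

alkene, amide, amine, arene, carboxylic acid, ester, ketone

Reading the structure from left to right:
  H2NCH2: –NH2 on an sp³ carbon with no adjacent C=O → amine.
  CH(CONH2): pendant –CONH2: carbonyl C bonded to C and N → amide.
  CH(C6H5): pendant –C6H5: benzene ring → arene.
  CH(COOH): pendant –COOH: carbonyl C bonded to C and –OH → carboxylic acid.
  CH(COCH3): pendant –COCH3: carbonyl C bonded to two carbons → ketone.
  CH(OCOCH3): pendant –OC(=O)CH3: an acyloxy group → ester.
  CH(OCOCH3): pendant –OC(=O)CH3: an acyloxy group → ester.
  CH(NHCOCH3): pendant –NHC(=O)CH3: N bonded to a carbonyl → amide (not amine).
  CH=CH2: C=C double bond → alkene.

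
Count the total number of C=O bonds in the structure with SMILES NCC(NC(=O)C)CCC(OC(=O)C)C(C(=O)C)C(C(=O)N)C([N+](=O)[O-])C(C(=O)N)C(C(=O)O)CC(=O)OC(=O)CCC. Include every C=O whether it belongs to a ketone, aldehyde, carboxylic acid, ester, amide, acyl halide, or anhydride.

CH(NHCOCH3): amide, 1 C=O (running total 1).
CH(OCOCH3): ester, 1 C=O (running total 2).
CH(COCH3): ketone, 1 C=O (running total 3).
CH(CONH2): amide, 1 C=O (running total 4).
CH(CONH2): amide, 1 C=O (running total 5).
CH(COOH): carboxylic acid, 1 C=O (running total 6).
CH2CO-O-COCH2: anhydride, 2 C=O (running total 8).

8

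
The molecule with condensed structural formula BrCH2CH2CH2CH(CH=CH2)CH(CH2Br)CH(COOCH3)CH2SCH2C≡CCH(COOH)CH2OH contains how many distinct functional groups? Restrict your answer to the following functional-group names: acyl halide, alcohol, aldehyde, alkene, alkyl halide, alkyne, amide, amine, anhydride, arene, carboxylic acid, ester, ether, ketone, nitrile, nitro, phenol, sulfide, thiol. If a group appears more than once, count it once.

halogen on an sp³ carbon → alkyl halide.
pendant –CH=CH2: C=C double bond → alkene.
pendant –CH2X: halogen on sp³ carbon → alkyl halide.
pendant –COOCH3: carbonyl C bonded to C and –OCH3 → ester.
C–S–C linkage → sulfide (thioether).
C≡C triple bond → alkyne.
pendant –COOH: carbonyl C bonded to C and –OH → carboxylic acid.
–OH on an sp³ carbon → alcohol.
Distinct types present: alcohol, alkene, alkyl halide, alkyne, carboxylic acid, ester, sulfide.

7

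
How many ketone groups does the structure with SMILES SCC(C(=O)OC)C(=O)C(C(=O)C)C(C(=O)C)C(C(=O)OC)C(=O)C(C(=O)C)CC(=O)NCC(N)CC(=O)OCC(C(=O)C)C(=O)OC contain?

6

–SH on an sp³ carbon → thiol.
pendant –COOCH3: carbonyl C bonded to C and –OCH3 → ester.
–C(=O)– with carbon on both sides → ketone.
pendant –COCH3: carbonyl C bonded to two carbons → ketone.
pendant –COCH3: carbonyl C bonded to two carbons → ketone.
pendant –COOCH3: carbonyl C bonded to C and –OCH3 → ester.
–C(=O)– with carbon on both sides → ketone.
pendant –COCH3: carbonyl C bonded to two carbons → ketone.
–C(=O)–N– linkage → amide (the N is not an amine).
–NH2 on an sp³ carbon with no adjacent C=O → amine.
–C(=O)–O–C with C on the carbonyl side → ester.
pendant –COCH3: carbonyl C bonded to two carbons → ketone.
–C(=O)OCH3: carbonyl C bonded to C and to –OCH3 → ester (not ketone + ether).
Ketone appears at: CO, CH(COCH3), CH(COCH3), CO, CH(COCH3), CH(COCH3) → 6.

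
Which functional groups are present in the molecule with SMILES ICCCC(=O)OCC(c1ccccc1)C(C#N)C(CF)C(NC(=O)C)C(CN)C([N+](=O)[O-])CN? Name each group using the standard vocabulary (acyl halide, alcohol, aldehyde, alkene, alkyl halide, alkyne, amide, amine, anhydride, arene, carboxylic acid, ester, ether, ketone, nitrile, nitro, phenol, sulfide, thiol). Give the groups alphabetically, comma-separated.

halogen on an sp³ carbon → alkyl halide.
–C(=O)–O–C with C on the carbonyl side → ester.
pendant –C6H5: benzene ring → arene.
pendant –C≡N: nitrile.
pendant –CH2X: halogen on sp³ carbon → alkyl halide.
pendant –NHC(=O)CH3: N bonded to a carbonyl → amide (not amine).
pendant –CH2NH2: N on sp³ C, no adjacent C=O → amine.
–NO2 on an sp³ carbon → nitro (the N=O is not a carbonyl).
–NH2 on an sp³ carbon with no adjacent C=O → amine.

alkyl halide, amide, amine, arene, ester, nitrile, nitro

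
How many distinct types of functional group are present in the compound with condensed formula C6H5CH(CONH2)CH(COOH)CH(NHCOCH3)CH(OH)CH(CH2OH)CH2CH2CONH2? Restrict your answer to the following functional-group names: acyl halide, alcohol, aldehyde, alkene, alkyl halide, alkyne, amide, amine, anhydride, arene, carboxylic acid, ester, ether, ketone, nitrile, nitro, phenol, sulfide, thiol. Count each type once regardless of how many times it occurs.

Working along the chain:
  C6H5: C6H5– phenyl ring → arene.
  CH(CONH2): pendant –CONH2: carbonyl C bonded to C and N → amide.
  CH(COOH): pendant –COOH: carbonyl C bonded to C and –OH → carboxylic acid.
  CH(NHCOCH3): pendant –NHC(=O)CH3: N bonded to a carbonyl → amide (not amine).
  CH(OH): –OH on an sp³ carbon → alcohol (secondary).
  CH(CH2OH): pendant –CH2OH on an sp³ backbone C → alcohol.
  CONH2: –C(=O)NH2: carbonyl C bonded to C and to N → amide (the N is not a separate amine).
Distinct types present: alcohol, amide, arene, carboxylic acid.

4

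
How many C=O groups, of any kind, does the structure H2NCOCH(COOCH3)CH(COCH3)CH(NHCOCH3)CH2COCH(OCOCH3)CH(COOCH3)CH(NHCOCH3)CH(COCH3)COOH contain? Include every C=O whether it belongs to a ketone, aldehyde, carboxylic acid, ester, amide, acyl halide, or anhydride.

H2NCO: amide, 1 C=O (running total 1).
CH(COOCH3): ester, 1 C=O (running total 2).
CH(COCH3): ketone, 1 C=O (running total 3).
CH(NHCOCH3): amide, 1 C=O (running total 4).
CO: ketone, 1 C=O (running total 5).
CH(OCOCH3): ester, 1 C=O (running total 6).
CH(COOCH3): ester, 1 C=O (running total 7).
CH(NHCOCH3): amide, 1 C=O (running total 8).
CH(COCH3): ketone, 1 C=O (running total 9).
COOH: carboxylic acid, 1 C=O (running total 10).

10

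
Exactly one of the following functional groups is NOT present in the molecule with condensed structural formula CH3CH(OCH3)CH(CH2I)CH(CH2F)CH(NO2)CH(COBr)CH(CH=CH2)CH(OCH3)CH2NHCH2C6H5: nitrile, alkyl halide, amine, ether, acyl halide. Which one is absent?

amine: present (CH2NHCH2 — C–N–C with sp³ carbons and no adjacent C=O → amine (secondary)).
alkyl halide: present (CH(CH2I) — pendant –CH2X: halogen on sp³ carbon → alkyl halide).
ether: present (CH(OCH3) — pendant –OCH3: C–O–C with sp³ C, no adjacent C=O → ether).
acyl halide: present (CH(COBr) — pendant –C(=O)X: carbonyl C bonded to C and halogen → acyl halide).
nitrile: no segment matches this pattern.

nitrile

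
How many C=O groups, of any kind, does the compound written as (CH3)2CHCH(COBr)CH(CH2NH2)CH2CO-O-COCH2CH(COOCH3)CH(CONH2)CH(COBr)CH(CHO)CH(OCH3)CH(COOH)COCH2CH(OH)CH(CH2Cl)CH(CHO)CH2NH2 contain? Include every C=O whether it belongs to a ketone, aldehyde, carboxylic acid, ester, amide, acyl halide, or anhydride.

CH(COBr): acyl halide, 1 C=O (running total 1).
CH2CO-O-COCH2: anhydride, 2 C=O (running total 3).
CH(COOCH3): ester, 1 C=O (running total 4).
CH(CONH2): amide, 1 C=O (running total 5).
CH(COBr): acyl halide, 1 C=O (running total 6).
CH(CHO): aldehyde, 1 C=O (running total 7).
CH(COOH): carboxylic acid, 1 C=O (running total 8).
CO: ketone, 1 C=O (running total 9).
CH(CHO): aldehyde, 1 C=O (running total 10).

10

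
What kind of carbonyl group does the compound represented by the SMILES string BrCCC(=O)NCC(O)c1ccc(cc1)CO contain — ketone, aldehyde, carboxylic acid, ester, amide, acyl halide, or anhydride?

amide

The carbonyl is in the CH2CONHCH2 segment: –C(=O)–N– linkage → amide (the N is not an amine).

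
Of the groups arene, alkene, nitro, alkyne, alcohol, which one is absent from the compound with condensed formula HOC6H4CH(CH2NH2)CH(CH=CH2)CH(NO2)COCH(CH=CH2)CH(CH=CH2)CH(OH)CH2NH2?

alkyne

nitro: present (CH(NO2) — –NO2 on an sp³ carbon → nitro (the N=O is not a carbonyl)).
alkene: present (CH(CH=CH2) — pendant –CH=CH2: C=C double bond → alkene).
arene: present (HOC6H4 — –OH attached directly to an aromatic ring → phenol (not alcohol); the ring itself is an arene).
alcohol: present (CH(OH) — –OH on an sp³ carbon → alcohol (secondary)).
alkyne: no segment matches this pattern.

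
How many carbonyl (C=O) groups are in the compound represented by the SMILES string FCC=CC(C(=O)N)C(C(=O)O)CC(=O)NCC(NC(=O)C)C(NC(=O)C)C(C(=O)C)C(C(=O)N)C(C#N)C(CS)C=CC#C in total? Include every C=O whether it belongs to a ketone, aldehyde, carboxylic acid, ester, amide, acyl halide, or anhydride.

7

CH(CONH2): amide, 1 C=O (running total 1).
CH(COOH): carboxylic acid, 1 C=O (running total 2).
CH2CONHCH2: amide, 1 C=O (running total 3).
CH(NHCOCH3): amide, 1 C=O (running total 4).
CH(NHCOCH3): amide, 1 C=O (running total 5).
CH(COCH3): ketone, 1 C=O (running total 6).
CH(CONH2): amide, 1 C=O (running total 7).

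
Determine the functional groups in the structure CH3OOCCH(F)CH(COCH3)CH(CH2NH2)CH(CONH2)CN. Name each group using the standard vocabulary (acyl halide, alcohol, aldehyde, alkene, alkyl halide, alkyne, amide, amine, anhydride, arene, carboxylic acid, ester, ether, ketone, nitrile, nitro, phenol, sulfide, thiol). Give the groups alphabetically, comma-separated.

CH3O–C(=O)–: carbonyl C bonded to C and to –OCH3 → ester (not ketone + ether).
halogen on an sp³ carbon → alkyl halide.
pendant –COCH3: carbonyl C bonded to two carbons → ketone.
pendant –CH2NH2: N on sp³ C, no adjacent C=O → amine.
pendant –CONH2: carbonyl C bonded to C and N → amide.
–C≡N: carbon triple-bonded to nitrogen → nitrile.

alkyl halide, amide, amine, ester, ketone, nitrile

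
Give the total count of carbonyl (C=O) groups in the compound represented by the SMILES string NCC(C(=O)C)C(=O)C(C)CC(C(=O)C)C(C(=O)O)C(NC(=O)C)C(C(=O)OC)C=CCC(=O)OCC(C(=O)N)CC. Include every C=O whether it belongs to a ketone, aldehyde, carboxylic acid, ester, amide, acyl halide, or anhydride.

CH(COCH3): ketone, 1 C=O (running total 1).
CO: ketone, 1 C=O (running total 2).
CH(COCH3): ketone, 1 C=O (running total 3).
CH(COOH): carboxylic acid, 1 C=O (running total 4).
CH(NHCOCH3): amide, 1 C=O (running total 5).
CH(COOCH3): ester, 1 C=O (running total 6).
CH2COOCH2: ester, 1 C=O (running total 7).
CH(CONH2): amide, 1 C=O (running total 8).

8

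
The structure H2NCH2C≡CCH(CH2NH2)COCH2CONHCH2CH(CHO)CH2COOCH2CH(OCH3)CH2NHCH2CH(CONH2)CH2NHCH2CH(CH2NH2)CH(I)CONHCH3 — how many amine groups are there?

Taking each segment in turn:
  H2NCH2: –NH2 on an sp³ carbon with no adjacent C=O → amine.
  C≡C: C≡C triple bond → alkyne.
  CH(CH2NH2): pendant –CH2NH2: N on sp³ C, no adjacent C=O → amine.
  CO: –C(=O)– with carbon on both sides → ketone.
  CH2CONHCH2: –C(=O)–N– linkage → amide (the N is not an amine).
  CH(CHO): pendant –CHO: carbonyl C bonded to C and H → aldehyde.
  CH2COOCH2: –C(=O)–O–C with C on the carbonyl side → ester.
  CH(OCH3): pendant –OCH3: C–O–C with sp³ C, no adjacent C=O → ether.
  CH2NHCH2: C–N–C with sp³ carbons and no adjacent C=O → amine (secondary).
  CH(CONH2): pendant –CONH2: carbonyl C bonded to C and N → amide.
  CH2NHCH2: C–N–C with sp³ carbons and no adjacent C=O → amine (secondary).
  CH(CH2NH2): pendant –CH2NH2: N on sp³ C, no adjacent C=O → amine.
  CH(I): halogen on an sp³ carbon → alkyl halide.
  CONHCH3: –C(=O)NHCH3: carbonyl C bonded to C and to N → amide (the N is not an amine).
Amine appears at: H2NCH2, CH(CH2NH2), CH2NHCH2, CH2NHCH2, CH(CH2NH2) → 5.

5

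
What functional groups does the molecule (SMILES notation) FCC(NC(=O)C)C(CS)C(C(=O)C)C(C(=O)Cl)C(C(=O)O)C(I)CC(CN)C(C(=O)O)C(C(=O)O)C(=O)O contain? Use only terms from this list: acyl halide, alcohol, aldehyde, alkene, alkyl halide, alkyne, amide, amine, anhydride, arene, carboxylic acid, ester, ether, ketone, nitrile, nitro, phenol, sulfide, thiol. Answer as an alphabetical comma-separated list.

acyl halide, alkyl halide, amide, amine, carboxylic acid, ketone, thiol

Reading the structure from left to right:
  FCH2: halogen on an sp³ carbon → alkyl halide.
  CH(NHCOCH3): pendant –NHC(=O)CH3: N bonded to a carbonyl → amide (not amine).
  CH(CH2SH): pendant –CH2SH → thiol.
  CH(COCH3): pendant –COCH3: carbonyl C bonded to two carbons → ketone.
  CH(COCl): pendant –C(=O)X: carbonyl C bonded to C and halogen → acyl halide.
  CH(COOH): pendant –COOH: carbonyl C bonded to C and –OH → carboxylic acid.
  CH(I): halogen on an sp³ carbon → alkyl halide.
  CH(CH2NH2): pendant –CH2NH2: N on sp³ C, no adjacent C=O → amine.
  CH(COOH): pendant –COOH: carbonyl C bonded to C and –OH → carboxylic acid.
  CH(COOH): pendant –COOH: carbonyl C bonded to C and –OH → carboxylic acid.
  COOH: –COOH: carbonyl C bonded to –OH and C → carboxylic acid (the –OH is not a separate alcohol).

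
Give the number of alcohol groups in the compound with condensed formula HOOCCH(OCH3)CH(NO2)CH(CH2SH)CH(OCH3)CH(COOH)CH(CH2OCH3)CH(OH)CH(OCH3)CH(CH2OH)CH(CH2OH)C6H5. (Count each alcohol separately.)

–COOH: carbonyl C bonded to –OH and C → carboxylic acid (the –OH is not a separate alcohol).
pendant –OCH3: C–O–C with sp³ C, no adjacent C=O → ether.
–NO2 on an sp³ carbon → nitro (the N=O is not a carbonyl).
pendant –CH2SH → thiol.
pendant –OCH3: C–O–C with sp³ C, no adjacent C=O → ether.
pendant –COOH: carbonyl C bonded to C and –OH → carboxylic acid.
pendant –CH2OCH3: C–O–C linkage → ether.
–OH on an sp³ carbon → alcohol (secondary).
pendant –OCH3: C–O–C with sp³ C, no adjacent C=O → ether.
pendant –CH2OH on an sp³ backbone C → alcohol.
pendant –CH2OH on an sp³ backbone C → alcohol.
–C6H5 phenyl ring → arene.
Alcohol appears at: CH(OH), CH(CH2OH), CH(CH2OH) → 3.

3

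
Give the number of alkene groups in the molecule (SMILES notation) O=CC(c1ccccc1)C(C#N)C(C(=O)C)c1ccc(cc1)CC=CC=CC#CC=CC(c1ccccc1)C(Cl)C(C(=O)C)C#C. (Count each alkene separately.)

Taking each segment in turn:
  OHC: terminal –CHO: carbonyl C bonded to H and C → aldehyde.
  CH(C6H5): pendant –C6H5: benzene ring → arene.
  CH(CN): pendant –C≡N: nitrile.
  CH(COCH3): pendant –COCH3: carbonyl C bonded to two carbons → ketone.
  C6H4: para-disubstituted benzene ring → arene.
  CH=CH: C=C double bond → alkene.
  CH=CH: C=C double bond → alkene.
  C≡C: C≡C triple bond → alkyne.
  CH=CH: C=C double bond → alkene.
  CH(C6H5): pendant –C6H5: benzene ring → arene.
  CH(Cl): halogen on an sp³ carbon → alkyl halide.
  CH(COCH3): pendant –COCH3: carbonyl C bonded to two carbons → ketone.
  C≡CH: C≡C triple bond → alkyne.
Alkene appears at: CH=CH, CH=CH, CH=CH → 3.

3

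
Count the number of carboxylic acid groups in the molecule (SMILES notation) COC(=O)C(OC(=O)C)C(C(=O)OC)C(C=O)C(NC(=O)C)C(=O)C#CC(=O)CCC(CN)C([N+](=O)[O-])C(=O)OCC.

0

CH3O–C(=O)–: carbonyl C bonded to C and to –OCH3 → ester (not ketone + ether).
pendant –OC(=O)CH3: an acyloxy group → ester.
pendant –COOCH3: carbonyl C bonded to C and –OCH3 → ester.
pendant –CHO: carbonyl C bonded to C and H → aldehyde.
pendant –NHC(=O)CH3: N bonded to a carbonyl → amide (not amine).
–C(=O)– with carbon on both sides → ketone.
C≡C triple bond → alkyne.
–C(=O)– with carbon on both sides → ketone.
pendant –CH2NH2: N on sp³ C, no adjacent C=O → amine.
–NO2 on an sp³ carbon → nitro (the N=O is not a carbonyl).
–C(=O)OCH2CH3: carbonyl C bonded to C and to –OEt → ester.
No segment is a carboxylic acid: CH3OOC is ester, not carboxylic acid; CH(OCOCH3) is ester, not carboxylic acid; CH(COOCH3) is ester, not carboxylic acid. → 0.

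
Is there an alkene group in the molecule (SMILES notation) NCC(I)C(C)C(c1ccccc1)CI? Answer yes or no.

Working along the chain:
  H2NCH2: –NH2 on an sp³ carbon with no adjacent C=O → amine.
  CH(I): halogen on an sp³ carbon → alkyl halide.
  CH(C6H5): pendant –C6H5: benzene ring → arene.
  CH2I: halogen on an sp³ carbon → alkyl halide.
In CH(C6H5), the C=C units are part of an aromatic ring, which is an arene, not an isolated alkene.
The groups actually present are: alkyl halide, amine, arene.

no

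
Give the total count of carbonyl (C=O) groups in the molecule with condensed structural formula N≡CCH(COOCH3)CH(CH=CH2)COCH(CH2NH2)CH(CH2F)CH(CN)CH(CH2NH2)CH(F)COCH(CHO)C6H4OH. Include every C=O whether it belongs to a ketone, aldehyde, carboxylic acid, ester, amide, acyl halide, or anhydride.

CH(COOCH3): ester, 1 C=O (running total 1).
CO: ketone, 1 C=O (running total 2).
CO: ketone, 1 C=O (running total 3).
CH(CHO): aldehyde, 1 C=O (running total 4).

4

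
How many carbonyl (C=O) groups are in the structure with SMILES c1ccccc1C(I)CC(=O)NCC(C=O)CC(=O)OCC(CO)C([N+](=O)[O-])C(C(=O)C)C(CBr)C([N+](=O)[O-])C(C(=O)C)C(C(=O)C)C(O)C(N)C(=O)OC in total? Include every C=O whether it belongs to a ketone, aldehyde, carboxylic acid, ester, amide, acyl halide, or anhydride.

7

CH2CONHCH2: amide, 1 C=O (running total 1).
CH(CHO): aldehyde, 1 C=O (running total 2).
CH2COOCH2: ester, 1 C=O (running total 3).
CH(COCH3): ketone, 1 C=O (running total 4).
CH(COCH3): ketone, 1 C=O (running total 5).
CH(COCH3): ketone, 1 C=O (running total 6).
COOCH3: ester, 1 C=O (running total 7).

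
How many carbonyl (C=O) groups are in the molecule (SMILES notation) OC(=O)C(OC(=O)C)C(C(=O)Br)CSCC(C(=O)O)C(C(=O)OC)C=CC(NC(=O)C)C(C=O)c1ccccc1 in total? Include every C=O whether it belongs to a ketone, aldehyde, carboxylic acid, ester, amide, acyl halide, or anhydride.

7

HOOC: carboxylic acid, 1 C=O (running total 1).
CH(OCOCH3): ester, 1 C=O (running total 2).
CH(COBr): acyl halide, 1 C=O (running total 3).
CH(COOH): carboxylic acid, 1 C=O (running total 4).
CH(COOCH3): ester, 1 C=O (running total 5).
CH(NHCOCH3): amide, 1 C=O (running total 6).
CH(CHO): aldehyde, 1 C=O (running total 7).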